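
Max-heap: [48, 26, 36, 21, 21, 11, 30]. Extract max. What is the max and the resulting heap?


Max = 48
Replace root with last, heapify down
Resulting heap: [36, 26, 30, 21, 21, 11]


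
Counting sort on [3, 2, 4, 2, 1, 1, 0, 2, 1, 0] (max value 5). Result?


Count array: [2, 3, 3, 1, 1, 0]
Reconstruct: [0, 0, 1, 1, 1, 2, 2, 2, 3, 4]


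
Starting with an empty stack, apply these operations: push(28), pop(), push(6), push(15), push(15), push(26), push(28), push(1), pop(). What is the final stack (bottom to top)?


push(28) -> [28]
pop() returns 28 -> []
push(6) -> [6]
push(15) -> [6, 15]
push(15) -> [6, 15, 15]
push(26) -> [6, 15, 15, 26]
push(28) -> [6, 15, 15, 26, 28]
push(1) -> [6, 15, 15, 26, 28, 1]
pop() returns 1 -> [6, 15, 15, 26, 28]
Final stack (bottom to top): [6, 15, 15, 26, 28]


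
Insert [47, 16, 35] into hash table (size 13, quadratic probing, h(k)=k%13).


Insertions: 47->slot 8; 16->slot 3; 35->slot 9
Table: [None, None, None, 16, None, None, None, None, 47, 35, None, None, None]


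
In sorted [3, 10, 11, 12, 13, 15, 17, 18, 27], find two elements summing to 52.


Two pointers: lo=0, hi=8
No pair sums to 52


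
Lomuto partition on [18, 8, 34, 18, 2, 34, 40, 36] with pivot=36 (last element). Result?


Elements <= 36 go left of pivot.
Result: [18, 8, 34, 18, 2, 34, 36, 40], pivot at index 6


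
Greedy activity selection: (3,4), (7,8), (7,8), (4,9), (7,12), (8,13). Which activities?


Greedy: pick earliest-ending, then skip overlaps.
Selected (3 activities): [(3, 4), (7, 8), (8, 13)]


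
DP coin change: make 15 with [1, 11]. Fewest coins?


dp[0]=0; dp[i]=1+min(dp[i-c] for c in coins)
...dp[10]=10, dp[11]=1, dp[12]=2, dp[13]=3, dp[14]=4, dp[15]=5
Minimum coins for 15 = 5


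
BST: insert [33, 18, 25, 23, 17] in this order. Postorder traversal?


Root = 33; build tree by BST insertion.
Postorder traversal: [17, 23, 25, 18, 33]


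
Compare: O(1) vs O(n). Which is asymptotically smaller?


constant grows slower than linear
O(1) is asymptotically smaller; O(n) grows faster


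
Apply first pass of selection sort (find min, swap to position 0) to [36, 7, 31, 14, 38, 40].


After one pass: [7, 36, 31, 14, 38, 40]


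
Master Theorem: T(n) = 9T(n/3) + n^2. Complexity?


a=9, b=3, c=2. log_3(9)=2 = c=2. Case 2: O(n^c log n) = O(n^2 log n)
Complexity: O(n^2 log n)


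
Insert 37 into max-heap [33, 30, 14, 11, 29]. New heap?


Append 37: [33, 30, 14, 11, 29, 37]
Bubble up: swap idx 5(37) with idx 2(14); swap idx 2(37) with idx 0(33)
Result: [37, 30, 33, 11, 29, 14]


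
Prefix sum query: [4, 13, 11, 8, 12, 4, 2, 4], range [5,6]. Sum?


Prefix sums: [0, 4, 17, 28, 36, 48, 52, 54, 58]
Sum[5..6] = prefix[7] - prefix[5] = 54 - 48 = 6


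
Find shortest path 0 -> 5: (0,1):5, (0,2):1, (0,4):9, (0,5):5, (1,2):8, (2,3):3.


Dijkstra from 0:
Distances: {0: 0, 1: 5, 2: 1, 3: 4, 4: 9, 5: 5}
Shortest distance to 5 = 5, path = [0, 5]


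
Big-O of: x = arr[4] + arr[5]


Analysis: constant-time operation, no loop
Complexity: O(1)


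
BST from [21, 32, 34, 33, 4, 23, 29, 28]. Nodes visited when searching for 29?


BST root = 21
Search for 29: compare at each node
Path: [21, 32, 23, 29]


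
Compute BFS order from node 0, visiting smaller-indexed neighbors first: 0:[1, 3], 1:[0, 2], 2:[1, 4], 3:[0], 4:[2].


BFS queue: start with [0]
Visit order: [0, 1, 3, 2, 4]


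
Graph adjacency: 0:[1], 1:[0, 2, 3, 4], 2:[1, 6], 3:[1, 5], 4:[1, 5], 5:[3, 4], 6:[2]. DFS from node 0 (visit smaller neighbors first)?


DFS stack-based: start with [0]
Visit order: [0, 1, 2, 6, 3, 5, 4]


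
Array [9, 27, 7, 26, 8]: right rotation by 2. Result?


Right rotate by 2: [26, 8, 9, 27, 7]


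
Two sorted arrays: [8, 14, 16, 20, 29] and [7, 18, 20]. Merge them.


Compare heads, take smaller each step.
Merged: [7, 8, 14, 16, 18, 20, 20, 29]


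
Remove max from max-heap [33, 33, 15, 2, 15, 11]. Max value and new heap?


Max = 33
Replace root with last, heapify down
Resulting heap: [33, 15, 15, 2, 11]


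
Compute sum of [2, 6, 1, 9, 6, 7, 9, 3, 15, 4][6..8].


Prefix sums: [0, 2, 8, 9, 18, 24, 31, 40, 43, 58, 62]
Sum[6..8] = prefix[9] - prefix[6] = 58 - 31 = 27


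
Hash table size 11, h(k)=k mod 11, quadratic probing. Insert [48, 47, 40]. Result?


Insertions: 48->slot 4; 47->slot 3; 40->slot 7
Table: [None, None, None, 47, 48, None, None, 40, None, None, None]


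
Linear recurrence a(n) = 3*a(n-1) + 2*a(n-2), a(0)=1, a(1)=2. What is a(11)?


Build bottom-up:
...a(9)=57284, a(10)=204020, a(11)=3*204020+2*57284=726628


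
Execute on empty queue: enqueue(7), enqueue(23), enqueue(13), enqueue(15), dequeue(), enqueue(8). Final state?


enqueue(7) -> [7]
enqueue(23) -> [7, 23]
enqueue(13) -> [7, 23, 13]
enqueue(15) -> [7, 23, 13, 15]
dequeue() returns 7 -> [23, 13, 15]
enqueue(8) -> [23, 13, 15, 8]
Final queue (front to back): [23, 13, 15, 8]


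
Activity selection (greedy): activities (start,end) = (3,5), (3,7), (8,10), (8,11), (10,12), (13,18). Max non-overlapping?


Greedy: pick earliest-ending, then skip overlaps.
Selected (4 activities): [(3, 5), (8, 10), (10, 12), (13, 18)]


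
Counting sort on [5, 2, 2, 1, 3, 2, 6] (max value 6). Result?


Count array: [0, 1, 3, 1, 0, 1, 1]
Reconstruct: [1, 2, 2, 2, 3, 5, 6]


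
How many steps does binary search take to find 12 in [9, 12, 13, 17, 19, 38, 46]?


Search for 12:
[0,6] mid=3 arr[3]=17
[0,2] mid=1 arr[1]=12
Total: 2 comparisons


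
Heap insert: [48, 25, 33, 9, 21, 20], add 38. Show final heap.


Append 38: [48, 25, 33, 9, 21, 20, 38]
Bubble up: swap idx 6(38) with idx 2(33)
Result: [48, 25, 38, 9, 21, 20, 33]


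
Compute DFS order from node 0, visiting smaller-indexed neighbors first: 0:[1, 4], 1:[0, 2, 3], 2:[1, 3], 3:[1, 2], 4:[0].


DFS stack-based: start with [0]
Visit order: [0, 1, 2, 3, 4]


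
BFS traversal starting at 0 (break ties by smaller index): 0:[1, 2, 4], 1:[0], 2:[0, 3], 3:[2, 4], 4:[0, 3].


BFS queue: start with [0]
Visit order: [0, 1, 2, 4, 3]


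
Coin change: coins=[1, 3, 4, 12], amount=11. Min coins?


dp[0]=0; dp[i]=1+min(dp[i-c] for c in coins)
...dp[6]=2, dp[7]=2, dp[8]=2, dp[9]=3, dp[10]=3, dp[11]=3
Minimum coins for 11 = 3


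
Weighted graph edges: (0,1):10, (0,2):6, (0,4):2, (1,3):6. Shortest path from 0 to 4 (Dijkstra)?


Dijkstra from 0:
Distances: {0: 0, 1: 10, 2: 6, 3: 16, 4: 2}
Shortest distance to 4 = 2, path = [0, 4]


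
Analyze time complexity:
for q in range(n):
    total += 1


Per nesting level: O(n) = O(n)
Complexity: O(n)


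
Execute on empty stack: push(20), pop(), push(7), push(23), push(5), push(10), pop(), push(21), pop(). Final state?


push(20) -> [20]
pop() returns 20 -> []
push(7) -> [7]
push(23) -> [7, 23]
push(5) -> [7, 23, 5]
push(10) -> [7, 23, 5, 10]
pop() returns 10 -> [7, 23, 5]
push(21) -> [7, 23, 5, 21]
pop() returns 21 -> [7, 23, 5]
Final stack (bottom to top): [7, 23, 5]


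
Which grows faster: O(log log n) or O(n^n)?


double-logarithmic grows slower than n^n
O(log log n) is asymptotically smaller; O(n^n) grows faster


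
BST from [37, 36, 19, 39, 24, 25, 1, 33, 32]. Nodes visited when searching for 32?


BST root = 37
Search for 32: compare at each node
Path: [37, 36, 19, 24, 25, 33, 32]


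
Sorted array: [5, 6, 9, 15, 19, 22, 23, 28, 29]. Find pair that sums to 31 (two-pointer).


Two pointers: lo=0, hi=8
Found pair: (9, 22) summing to 31


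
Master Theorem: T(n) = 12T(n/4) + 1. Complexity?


a=12, b=4, c=0. log_4(12)=1.792 > c=0. Case 1: O(n^log_b(a)) = O(n^1.792)
Complexity: O(n^1.792)


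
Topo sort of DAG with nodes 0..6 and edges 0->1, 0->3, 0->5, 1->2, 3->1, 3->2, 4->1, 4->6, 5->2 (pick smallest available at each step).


Kahn's algorithm, process smallest node first
Order: [0, 3, 4, 1, 5, 2, 6]


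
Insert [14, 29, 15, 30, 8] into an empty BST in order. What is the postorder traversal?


Root = 14; build tree by BST insertion.
Postorder traversal: [8, 15, 30, 29, 14]


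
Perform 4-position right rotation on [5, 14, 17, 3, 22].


Right rotate by 4: [14, 17, 3, 22, 5]


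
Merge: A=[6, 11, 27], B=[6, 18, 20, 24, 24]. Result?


Compare heads, take smaller each step.
Merged: [6, 6, 11, 18, 20, 24, 24, 27]


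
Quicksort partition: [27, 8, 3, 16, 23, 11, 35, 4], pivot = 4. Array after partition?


Elements <= 4 go left of pivot.
Result: [3, 4, 27, 16, 23, 11, 35, 8], pivot at index 1


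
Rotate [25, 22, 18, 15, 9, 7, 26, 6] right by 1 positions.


Right rotate by 1: [6, 25, 22, 18, 15, 9, 7, 26]


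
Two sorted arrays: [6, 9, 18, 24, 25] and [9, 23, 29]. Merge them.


Compare heads, take smaller each step.
Merged: [6, 9, 9, 18, 23, 24, 25, 29]


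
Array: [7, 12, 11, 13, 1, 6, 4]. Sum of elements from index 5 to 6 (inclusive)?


Prefix sums: [0, 7, 19, 30, 43, 44, 50, 54]
Sum[5..6] = prefix[7] - prefix[5] = 54 - 44 = 10


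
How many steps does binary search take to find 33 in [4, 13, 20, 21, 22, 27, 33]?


Search for 33:
[0,6] mid=3 arr[3]=21
[4,6] mid=5 arr[5]=27
[6,6] mid=6 arr[6]=33
Total: 3 comparisons


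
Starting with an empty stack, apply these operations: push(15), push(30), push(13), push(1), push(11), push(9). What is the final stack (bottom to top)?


push(15) -> [15]
push(30) -> [15, 30]
push(13) -> [15, 30, 13]
push(1) -> [15, 30, 13, 1]
push(11) -> [15, 30, 13, 1, 11]
push(9) -> [15, 30, 13, 1, 11, 9]
Final stack (bottom to top): [15, 30, 13, 1, 11, 9]


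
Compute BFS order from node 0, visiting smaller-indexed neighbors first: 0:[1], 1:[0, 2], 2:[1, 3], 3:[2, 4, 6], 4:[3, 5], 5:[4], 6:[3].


BFS queue: start with [0]
Visit order: [0, 1, 2, 3, 4, 6, 5]


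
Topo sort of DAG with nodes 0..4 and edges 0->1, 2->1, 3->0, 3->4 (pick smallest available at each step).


Kahn's algorithm, process smallest node first
Order: [2, 3, 0, 1, 4]


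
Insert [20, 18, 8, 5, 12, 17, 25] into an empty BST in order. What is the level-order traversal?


Root = 20; build tree by BST insertion.
Level-Order traversal: [20, 18, 25, 8, 5, 12, 17]


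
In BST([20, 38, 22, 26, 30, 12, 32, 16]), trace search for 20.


BST root = 20
Search for 20: compare at each node
Path: [20]


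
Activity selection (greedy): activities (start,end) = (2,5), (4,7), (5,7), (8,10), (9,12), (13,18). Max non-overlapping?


Greedy: pick earliest-ending, then skip overlaps.
Selected (4 activities): [(2, 5), (5, 7), (8, 10), (13, 18)]


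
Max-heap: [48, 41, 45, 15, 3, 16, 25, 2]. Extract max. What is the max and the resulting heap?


Max = 48
Replace root with last, heapify down
Resulting heap: [45, 41, 25, 15, 3, 16, 2]


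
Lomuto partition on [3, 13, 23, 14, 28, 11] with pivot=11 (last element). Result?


Elements <= 11 go left of pivot.
Result: [3, 11, 23, 14, 28, 13], pivot at index 1


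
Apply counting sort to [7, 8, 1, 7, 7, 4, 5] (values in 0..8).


Count array: [0, 1, 0, 0, 1, 1, 0, 3, 1]
Reconstruct: [1, 4, 5, 7, 7, 7, 8]


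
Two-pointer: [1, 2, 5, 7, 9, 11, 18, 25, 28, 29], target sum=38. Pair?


Two pointers: lo=0, hi=9
Found pair: (9, 29) summing to 38


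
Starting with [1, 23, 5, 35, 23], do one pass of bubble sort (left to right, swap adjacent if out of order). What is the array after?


After one pass: [1, 5, 23, 23, 35]


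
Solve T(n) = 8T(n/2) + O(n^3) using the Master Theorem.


a=8, b=2, c=3. log_2(8)=3 = c=3. Case 2: O(n^c log n) = O(n^3 log n)
Complexity: O(n^3 log n)


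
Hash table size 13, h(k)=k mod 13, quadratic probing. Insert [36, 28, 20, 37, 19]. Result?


Insertions: 36->slot 10; 28->slot 2; 20->slot 7; 37->slot 11; 19->slot 6
Table: [None, None, 28, None, None, None, 19, 20, None, None, 36, 37, None]


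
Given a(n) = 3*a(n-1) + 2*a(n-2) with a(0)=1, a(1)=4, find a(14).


Build bottom-up:
...a(12)=4608514, a(13)=16413466, a(14)=3*16413466+2*4608514=58457426


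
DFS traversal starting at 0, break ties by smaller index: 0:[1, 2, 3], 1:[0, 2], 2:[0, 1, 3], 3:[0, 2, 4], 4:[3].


DFS stack-based: start with [0]
Visit order: [0, 1, 2, 3, 4]


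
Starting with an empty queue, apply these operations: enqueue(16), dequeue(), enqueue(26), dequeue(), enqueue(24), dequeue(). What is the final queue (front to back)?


enqueue(16) -> [16]
dequeue() returns 16 -> []
enqueue(26) -> [26]
dequeue() returns 26 -> []
enqueue(24) -> [24]
dequeue() returns 24 -> []
Final queue (front to back): []


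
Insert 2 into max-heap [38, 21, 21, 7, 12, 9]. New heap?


Append 2: [38, 21, 21, 7, 12, 9, 2]
Bubble up: no swaps needed
Result: [38, 21, 21, 7, 12, 9, 2]


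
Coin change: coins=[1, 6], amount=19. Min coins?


dp[0]=0; dp[i]=1+min(dp[i-c] for c in coins)
...dp[14]=4, dp[15]=5, dp[16]=6, dp[17]=7, dp[18]=3, dp[19]=4
Minimum coins for 19 = 4


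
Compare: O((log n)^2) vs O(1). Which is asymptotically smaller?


constant grows slower than polylogarithmic
O(1) is asymptotically smaller; O((log n)^2) grows faster


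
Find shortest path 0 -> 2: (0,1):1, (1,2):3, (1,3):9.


Dijkstra from 0:
Distances: {0: 0, 1: 1, 2: 4, 3: 10}
Shortest distance to 2 = 4, path = [0, 1, 2]


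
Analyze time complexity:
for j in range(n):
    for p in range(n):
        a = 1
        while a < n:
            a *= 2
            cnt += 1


Per nesting level: O(n) * O(n) * O(log n) = O(n^2 log n)
Complexity: O(n^2 log n)


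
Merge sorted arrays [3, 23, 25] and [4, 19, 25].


Compare heads, take smaller each step.
Merged: [3, 4, 19, 23, 25, 25]


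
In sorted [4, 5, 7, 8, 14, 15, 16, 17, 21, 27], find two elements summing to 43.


Two pointers: lo=0, hi=9
Found pair: (16, 27) summing to 43


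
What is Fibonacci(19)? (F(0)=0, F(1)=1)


F(n)=F(n-1)+F(n-2)
...F(17)=1597, F(18)=2584, F(19)=4181


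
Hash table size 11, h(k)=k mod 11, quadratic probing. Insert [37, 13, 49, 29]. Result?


Insertions: 37->slot 4; 13->slot 2; 49->slot 5; 29->slot 7
Table: [None, None, 13, None, 37, 49, None, 29, None, None, None]


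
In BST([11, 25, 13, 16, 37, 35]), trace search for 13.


BST root = 11
Search for 13: compare at each node
Path: [11, 25, 13]


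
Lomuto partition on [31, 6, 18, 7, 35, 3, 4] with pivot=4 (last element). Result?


Elements <= 4 go left of pivot.
Result: [3, 4, 18, 7, 35, 31, 6], pivot at index 1


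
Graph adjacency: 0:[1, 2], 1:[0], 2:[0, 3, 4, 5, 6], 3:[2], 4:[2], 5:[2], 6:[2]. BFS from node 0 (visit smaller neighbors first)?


BFS queue: start with [0]
Visit order: [0, 1, 2, 3, 4, 5, 6]


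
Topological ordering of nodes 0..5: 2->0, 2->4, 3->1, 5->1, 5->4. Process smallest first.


Kahn's algorithm, process smallest node first
Order: [2, 0, 3, 5, 1, 4]


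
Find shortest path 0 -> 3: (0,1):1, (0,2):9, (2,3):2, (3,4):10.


Dijkstra from 0:
Distances: {0: 0, 1: 1, 2: 9, 3: 11, 4: 21}
Shortest distance to 3 = 11, path = [0, 2, 3]


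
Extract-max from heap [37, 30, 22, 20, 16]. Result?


Max = 37
Replace root with last, heapify down
Resulting heap: [30, 20, 22, 16]


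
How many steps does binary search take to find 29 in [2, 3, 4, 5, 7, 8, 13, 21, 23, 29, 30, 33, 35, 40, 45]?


Search for 29:
[0,14] mid=7 arr[7]=21
[8,14] mid=11 arr[11]=33
[8,10] mid=9 arr[9]=29
Total: 3 comparisons


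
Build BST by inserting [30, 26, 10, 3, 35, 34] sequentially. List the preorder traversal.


Root = 30; build tree by BST insertion.
Preorder traversal: [30, 26, 10, 3, 35, 34]


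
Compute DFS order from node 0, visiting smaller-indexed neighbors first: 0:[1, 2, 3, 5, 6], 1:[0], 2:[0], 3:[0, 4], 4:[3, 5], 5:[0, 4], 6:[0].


DFS stack-based: start with [0]
Visit order: [0, 1, 2, 3, 4, 5, 6]


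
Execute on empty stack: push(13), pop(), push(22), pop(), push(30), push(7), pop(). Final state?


push(13) -> [13]
pop() returns 13 -> []
push(22) -> [22]
pop() returns 22 -> []
push(30) -> [30]
push(7) -> [30, 7]
pop() returns 7 -> [30]
Final stack (bottom to top): [30]


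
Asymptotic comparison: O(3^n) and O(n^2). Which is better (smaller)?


quadratic grows slower than exponential (base 3)
O(n^2) is asymptotically smaller; O(3^n) grows faster


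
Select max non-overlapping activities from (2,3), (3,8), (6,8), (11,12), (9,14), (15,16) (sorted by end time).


Greedy: pick earliest-ending, then skip overlaps.
Selected (4 activities): [(2, 3), (3, 8), (11, 12), (15, 16)]


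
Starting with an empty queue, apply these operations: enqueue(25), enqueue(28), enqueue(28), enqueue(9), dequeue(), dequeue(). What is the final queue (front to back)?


enqueue(25) -> [25]
enqueue(28) -> [25, 28]
enqueue(28) -> [25, 28, 28]
enqueue(9) -> [25, 28, 28, 9]
dequeue() returns 25 -> [28, 28, 9]
dequeue() returns 28 -> [28, 9]
Final queue (front to back): [28, 9]


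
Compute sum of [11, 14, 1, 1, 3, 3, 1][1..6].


Prefix sums: [0, 11, 25, 26, 27, 30, 33, 34]
Sum[1..6] = prefix[7] - prefix[1] = 34 - 11 = 23


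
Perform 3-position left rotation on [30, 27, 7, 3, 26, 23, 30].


Left rotate by 3: [3, 26, 23, 30, 30, 27, 7]


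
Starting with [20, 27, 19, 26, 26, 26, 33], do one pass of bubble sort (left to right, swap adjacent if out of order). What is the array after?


After one pass: [20, 19, 26, 26, 26, 27, 33]


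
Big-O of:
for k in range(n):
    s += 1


Per nesting level: O(n) = O(n)
Complexity: O(n)


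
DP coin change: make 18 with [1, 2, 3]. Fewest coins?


dp[0]=0; dp[i]=1+min(dp[i-c] for c in coins)
...dp[13]=5, dp[14]=5, dp[15]=5, dp[16]=6, dp[17]=6, dp[18]=6
Minimum coins for 18 = 6


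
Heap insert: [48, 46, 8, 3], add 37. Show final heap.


Append 37: [48, 46, 8, 3, 37]
Bubble up: no swaps needed
Result: [48, 46, 8, 3, 37]


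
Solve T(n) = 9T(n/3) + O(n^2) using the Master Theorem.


a=9, b=3, c=2. log_3(9)=2 = c=2. Case 2: O(n^c log n) = O(n^2 log n)
Complexity: O(n^2 log n)


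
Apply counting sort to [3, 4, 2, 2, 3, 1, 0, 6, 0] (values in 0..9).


Count array: [2, 1, 2, 2, 1, 0, 1, 0, 0, 0]
Reconstruct: [0, 0, 1, 2, 2, 3, 3, 4, 6]


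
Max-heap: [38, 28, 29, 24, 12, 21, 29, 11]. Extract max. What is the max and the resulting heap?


Max = 38
Replace root with last, heapify down
Resulting heap: [29, 28, 29, 24, 12, 21, 11]


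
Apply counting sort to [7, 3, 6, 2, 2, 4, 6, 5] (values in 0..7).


Count array: [0, 0, 2, 1, 1, 1, 2, 1]
Reconstruct: [2, 2, 3, 4, 5, 6, 6, 7]


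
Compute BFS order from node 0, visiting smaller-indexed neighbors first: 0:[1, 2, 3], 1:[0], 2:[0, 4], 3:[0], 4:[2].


BFS queue: start with [0]
Visit order: [0, 1, 2, 3, 4]


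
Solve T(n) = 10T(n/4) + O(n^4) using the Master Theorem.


a=10, b=4, c=4. log_4(10)=1.661 < c=4. Case 3: O(n^c) = O(n^4)
Complexity: O(n^4)


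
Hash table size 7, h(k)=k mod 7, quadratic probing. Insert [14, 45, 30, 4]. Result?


Insertions: 14->slot 0; 45->slot 3; 30->slot 2; 4->slot 4
Table: [14, None, 30, 45, 4, None, None]


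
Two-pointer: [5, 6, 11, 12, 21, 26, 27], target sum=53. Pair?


Two pointers: lo=0, hi=6
Found pair: (26, 27) summing to 53


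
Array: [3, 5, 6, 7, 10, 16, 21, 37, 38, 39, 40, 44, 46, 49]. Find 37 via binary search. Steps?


Search for 37:
[0,13] mid=6 arr[6]=21
[7,13] mid=10 arr[10]=40
[7,9] mid=8 arr[8]=38
[7,7] mid=7 arr[7]=37
Total: 4 comparisons


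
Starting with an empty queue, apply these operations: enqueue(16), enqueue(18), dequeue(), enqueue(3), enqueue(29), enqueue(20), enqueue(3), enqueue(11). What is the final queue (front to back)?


enqueue(16) -> [16]
enqueue(18) -> [16, 18]
dequeue() returns 16 -> [18]
enqueue(3) -> [18, 3]
enqueue(29) -> [18, 3, 29]
enqueue(20) -> [18, 3, 29, 20]
enqueue(3) -> [18, 3, 29, 20, 3]
enqueue(11) -> [18, 3, 29, 20, 3, 11]
Final queue (front to back): [18, 3, 29, 20, 3, 11]


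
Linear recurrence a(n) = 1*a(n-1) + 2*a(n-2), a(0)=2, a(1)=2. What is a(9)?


Build bottom-up:
...a(7)=170, a(8)=342, a(9)=1*342+2*170=682


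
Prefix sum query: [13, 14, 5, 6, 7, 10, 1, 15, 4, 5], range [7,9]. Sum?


Prefix sums: [0, 13, 27, 32, 38, 45, 55, 56, 71, 75, 80]
Sum[7..9] = prefix[10] - prefix[7] = 80 - 56 = 24


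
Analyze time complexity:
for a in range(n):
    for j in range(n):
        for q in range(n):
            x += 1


Per nesting level: O(n) * O(n) * O(n) = O(n^3)
Complexity: O(n^3)


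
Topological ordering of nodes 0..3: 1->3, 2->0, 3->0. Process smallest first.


Kahn's algorithm, process smallest node first
Order: [1, 2, 3, 0]


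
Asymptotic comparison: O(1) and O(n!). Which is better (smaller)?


constant grows slower than factorial
O(1) is asymptotically smaller; O(n!) grows faster


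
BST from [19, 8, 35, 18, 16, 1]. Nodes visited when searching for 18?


BST root = 19
Search for 18: compare at each node
Path: [19, 8, 18]


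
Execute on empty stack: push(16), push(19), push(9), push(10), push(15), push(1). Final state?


push(16) -> [16]
push(19) -> [16, 19]
push(9) -> [16, 19, 9]
push(10) -> [16, 19, 9, 10]
push(15) -> [16, 19, 9, 10, 15]
push(1) -> [16, 19, 9, 10, 15, 1]
Final stack (bottom to top): [16, 19, 9, 10, 15, 1]


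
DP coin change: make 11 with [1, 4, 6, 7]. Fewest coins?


dp[0]=0; dp[i]=1+min(dp[i-c] for c in coins)
...dp[6]=1, dp[7]=1, dp[8]=2, dp[9]=3, dp[10]=2, dp[11]=2
Minimum coins for 11 = 2


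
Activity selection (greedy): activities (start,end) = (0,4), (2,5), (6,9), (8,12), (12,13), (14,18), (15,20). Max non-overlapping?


Greedy: pick earliest-ending, then skip overlaps.
Selected (4 activities): [(0, 4), (6, 9), (12, 13), (14, 18)]


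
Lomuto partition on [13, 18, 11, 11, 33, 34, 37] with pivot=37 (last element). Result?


Elements <= 37 go left of pivot.
Result: [13, 18, 11, 11, 33, 34, 37], pivot at index 6


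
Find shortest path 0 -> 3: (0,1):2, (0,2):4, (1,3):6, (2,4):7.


Dijkstra from 0:
Distances: {0: 0, 1: 2, 2: 4, 3: 8, 4: 11}
Shortest distance to 3 = 8, path = [0, 1, 3]


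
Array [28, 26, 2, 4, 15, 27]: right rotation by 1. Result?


Right rotate by 1: [27, 28, 26, 2, 4, 15]


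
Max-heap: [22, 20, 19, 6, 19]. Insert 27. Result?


Append 27: [22, 20, 19, 6, 19, 27]
Bubble up: swap idx 5(27) with idx 2(19); swap idx 2(27) with idx 0(22)
Result: [27, 20, 22, 6, 19, 19]


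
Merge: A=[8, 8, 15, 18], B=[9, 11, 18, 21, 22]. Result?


Compare heads, take smaller each step.
Merged: [8, 8, 9, 11, 15, 18, 18, 21, 22]


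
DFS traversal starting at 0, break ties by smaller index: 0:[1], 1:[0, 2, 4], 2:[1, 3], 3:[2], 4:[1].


DFS stack-based: start with [0]
Visit order: [0, 1, 2, 3, 4]


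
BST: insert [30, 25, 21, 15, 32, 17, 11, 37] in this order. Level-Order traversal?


Root = 30; build tree by BST insertion.
Level-Order traversal: [30, 25, 32, 21, 37, 15, 11, 17]


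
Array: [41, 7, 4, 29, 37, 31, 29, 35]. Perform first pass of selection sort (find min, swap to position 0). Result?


After one pass: [4, 7, 41, 29, 37, 31, 29, 35]


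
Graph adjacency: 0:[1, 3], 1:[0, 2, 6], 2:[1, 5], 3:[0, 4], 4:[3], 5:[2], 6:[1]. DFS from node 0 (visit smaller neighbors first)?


DFS stack-based: start with [0]
Visit order: [0, 1, 2, 5, 6, 3, 4]


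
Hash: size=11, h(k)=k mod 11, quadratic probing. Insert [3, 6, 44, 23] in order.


Insertions: 3->slot 3; 6->slot 6; 44->slot 0; 23->slot 1
Table: [44, 23, None, 3, None, None, 6, None, None, None, None]


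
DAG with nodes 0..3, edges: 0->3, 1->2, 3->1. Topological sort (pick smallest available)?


Kahn's algorithm, process smallest node first
Order: [0, 3, 1, 2]


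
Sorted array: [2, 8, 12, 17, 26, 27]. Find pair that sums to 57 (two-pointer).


Two pointers: lo=0, hi=5
No pair sums to 57


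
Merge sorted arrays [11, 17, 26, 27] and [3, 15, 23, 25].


Compare heads, take smaller each step.
Merged: [3, 11, 15, 17, 23, 25, 26, 27]


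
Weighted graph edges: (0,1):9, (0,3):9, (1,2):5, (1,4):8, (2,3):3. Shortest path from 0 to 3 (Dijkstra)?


Dijkstra from 0:
Distances: {0: 0, 1: 9, 2: 12, 3: 9, 4: 17}
Shortest distance to 3 = 9, path = [0, 3]


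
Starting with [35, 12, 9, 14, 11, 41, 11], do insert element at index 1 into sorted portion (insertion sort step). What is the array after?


After one pass: [12, 35, 9, 14, 11, 41, 11]


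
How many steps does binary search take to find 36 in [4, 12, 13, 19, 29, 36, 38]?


Search for 36:
[0,6] mid=3 arr[3]=19
[4,6] mid=5 arr[5]=36
Total: 2 comparisons


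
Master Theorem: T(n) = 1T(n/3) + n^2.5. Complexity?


a=1, b=3, c=2.5. log_3(1)=0 < c=2.5. Case 3: O(n^c) = O(n^2.500)
Complexity: O(n^2.500)


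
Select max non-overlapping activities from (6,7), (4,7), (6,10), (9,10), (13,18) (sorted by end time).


Greedy: pick earliest-ending, then skip overlaps.
Selected (3 activities): [(6, 7), (9, 10), (13, 18)]


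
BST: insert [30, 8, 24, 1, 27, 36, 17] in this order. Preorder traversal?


Root = 30; build tree by BST insertion.
Preorder traversal: [30, 8, 1, 24, 17, 27, 36]


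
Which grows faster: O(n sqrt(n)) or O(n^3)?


n^1.5 grows slower than cubic
O(n sqrt(n)) is asymptotically smaller; O(n^3) grows faster


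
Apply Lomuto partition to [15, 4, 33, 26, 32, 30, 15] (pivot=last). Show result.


Elements <= 15 go left of pivot.
Result: [15, 4, 15, 26, 32, 30, 33], pivot at index 2


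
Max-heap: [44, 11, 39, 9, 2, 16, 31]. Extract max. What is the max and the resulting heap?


Max = 44
Replace root with last, heapify down
Resulting heap: [39, 11, 31, 9, 2, 16]


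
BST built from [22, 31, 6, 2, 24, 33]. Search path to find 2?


BST root = 22
Search for 2: compare at each node
Path: [22, 6, 2]


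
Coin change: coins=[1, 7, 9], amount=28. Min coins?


dp[0]=0; dp[i]=1+min(dp[i-c] for c in coins)
...dp[23]=3, dp[24]=4, dp[25]=3, dp[26]=4, dp[27]=3, dp[28]=4
Minimum coins for 28 = 4


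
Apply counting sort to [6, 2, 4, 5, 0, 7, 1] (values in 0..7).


Count array: [1, 1, 1, 0, 1, 1, 1, 1]
Reconstruct: [0, 1, 2, 4, 5, 6, 7]


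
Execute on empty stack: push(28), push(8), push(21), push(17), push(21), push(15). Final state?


push(28) -> [28]
push(8) -> [28, 8]
push(21) -> [28, 8, 21]
push(17) -> [28, 8, 21, 17]
push(21) -> [28, 8, 21, 17, 21]
push(15) -> [28, 8, 21, 17, 21, 15]
Final stack (bottom to top): [28, 8, 21, 17, 21, 15]


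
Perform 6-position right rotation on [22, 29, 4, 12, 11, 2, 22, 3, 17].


Right rotate by 6: [12, 11, 2, 22, 3, 17, 22, 29, 4]


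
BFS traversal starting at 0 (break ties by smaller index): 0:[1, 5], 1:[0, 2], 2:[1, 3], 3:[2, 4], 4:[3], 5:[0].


BFS queue: start with [0]
Visit order: [0, 1, 5, 2, 3, 4]


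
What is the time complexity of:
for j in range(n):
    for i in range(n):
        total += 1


Per nesting level: O(n) * O(n) = O(n^2)
Complexity: O(n^2)


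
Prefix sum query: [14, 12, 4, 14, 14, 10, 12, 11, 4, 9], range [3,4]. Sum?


Prefix sums: [0, 14, 26, 30, 44, 58, 68, 80, 91, 95, 104]
Sum[3..4] = prefix[5] - prefix[3] = 58 - 30 = 28


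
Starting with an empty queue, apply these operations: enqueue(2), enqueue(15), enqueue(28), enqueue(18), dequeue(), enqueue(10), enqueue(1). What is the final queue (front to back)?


enqueue(2) -> [2]
enqueue(15) -> [2, 15]
enqueue(28) -> [2, 15, 28]
enqueue(18) -> [2, 15, 28, 18]
dequeue() returns 2 -> [15, 28, 18]
enqueue(10) -> [15, 28, 18, 10]
enqueue(1) -> [15, 28, 18, 10, 1]
Final queue (front to back): [15, 28, 18, 10, 1]


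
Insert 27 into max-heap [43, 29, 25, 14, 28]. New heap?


Append 27: [43, 29, 25, 14, 28, 27]
Bubble up: swap idx 5(27) with idx 2(25)
Result: [43, 29, 27, 14, 28, 25]


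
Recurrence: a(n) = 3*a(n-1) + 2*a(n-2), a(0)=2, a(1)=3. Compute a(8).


Build bottom-up:
...a(6)=2041, a(7)=7269, a(8)=3*7269+2*2041=25889


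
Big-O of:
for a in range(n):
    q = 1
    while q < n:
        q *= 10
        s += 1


Per nesting level: O(n) * O(log n) = O(n log n)
Complexity: O(n log n)


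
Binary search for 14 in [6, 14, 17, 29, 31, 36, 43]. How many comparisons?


Search for 14:
[0,6] mid=3 arr[3]=29
[0,2] mid=1 arr[1]=14
Total: 2 comparisons


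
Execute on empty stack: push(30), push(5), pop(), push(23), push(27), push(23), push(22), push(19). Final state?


push(30) -> [30]
push(5) -> [30, 5]
pop() returns 5 -> [30]
push(23) -> [30, 23]
push(27) -> [30, 23, 27]
push(23) -> [30, 23, 27, 23]
push(22) -> [30, 23, 27, 23, 22]
push(19) -> [30, 23, 27, 23, 22, 19]
Final stack (bottom to top): [30, 23, 27, 23, 22, 19]


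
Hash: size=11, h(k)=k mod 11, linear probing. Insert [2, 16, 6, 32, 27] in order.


Insertions: 2->slot 2; 16->slot 5; 6->slot 6; 32->slot 10; 27->slot 7
Table: [None, None, 2, None, None, 16, 6, 27, None, None, 32]


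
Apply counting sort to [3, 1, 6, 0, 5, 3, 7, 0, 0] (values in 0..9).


Count array: [3, 1, 0, 2, 0, 1, 1, 1, 0, 0]
Reconstruct: [0, 0, 0, 1, 3, 3, 5, 6, 7]


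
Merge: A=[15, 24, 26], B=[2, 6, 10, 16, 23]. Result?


Compare heads, take smaller each step.
Merged: [2, 6, 10, 15, 16, 23, 24, 26]


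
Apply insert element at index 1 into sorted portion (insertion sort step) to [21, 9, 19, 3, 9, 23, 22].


After one pass: [9, 21, 19, 3, 9, 23, 22]


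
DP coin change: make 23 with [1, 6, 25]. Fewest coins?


dp[0]=0; dp[i]=1+min(dp[i-c] for c in coins)
...dp[18]=3, dp[19]=4, dp[20]=5, dp[21]=6, dp[22]=7, dp[23]=8
Minimum coins for 23 = 8


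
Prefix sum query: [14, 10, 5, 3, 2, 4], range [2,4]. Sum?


Prefix sums: [0, 14, 24, 29, 32, 34, 38]
Sum[2..4] = prefix[5] - prefix[2] = 34 - 24 = 10


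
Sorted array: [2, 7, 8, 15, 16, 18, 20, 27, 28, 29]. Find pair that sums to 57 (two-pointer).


Two pointers: lo=0, hi=9
Found pair: (28, 29) summing to 57


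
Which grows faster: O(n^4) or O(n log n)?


linearithmic grows slower than quartic
O(n log n) is asymptotically smaller; O(n^4) grows faster


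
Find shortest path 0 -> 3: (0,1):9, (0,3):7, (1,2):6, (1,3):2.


Dijkstra from 0:
Distances: {0: 0, 1: 9, 2: 15, 3: 7}
Shortest distance to 3 = 7, path = [0, 3]


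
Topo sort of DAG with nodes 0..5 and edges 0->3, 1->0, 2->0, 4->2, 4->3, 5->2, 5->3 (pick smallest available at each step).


Kahn's algorithm, process smallest node first
Order: [1, 4, 5, 2, 0, 3]


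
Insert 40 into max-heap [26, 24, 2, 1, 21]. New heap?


Append 40: [26, 24, 2, 1, 21, 40]
Bubble up: swap idx 5(40) with idx 2(2); swap idx 2(40) with idx 0(26)
Result: [40, 24, 26, 1, 21, 2]


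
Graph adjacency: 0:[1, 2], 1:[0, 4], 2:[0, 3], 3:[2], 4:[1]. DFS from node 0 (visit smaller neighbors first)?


DFS stack-based: start with [0]
Visit order: [0, 1, 4, 2, 3]


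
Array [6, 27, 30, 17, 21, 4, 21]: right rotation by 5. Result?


Right rotate by 5: [30, 17, 21, 4, 21, 6, 27]


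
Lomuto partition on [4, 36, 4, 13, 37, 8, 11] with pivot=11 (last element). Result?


Elements <= 11 go left of pivot.
Result: [4, 4, 8, 11, 37, 36, 13], pivot at index 3


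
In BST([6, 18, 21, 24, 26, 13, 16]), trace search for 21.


BST root = 6
Search for 21: compare at each node
Path: [6, 18, 21]


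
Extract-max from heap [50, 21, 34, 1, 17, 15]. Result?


Max = 50
Replace root with last, heapify down
Resulting heap: [34, 21, 15, 1, 17]


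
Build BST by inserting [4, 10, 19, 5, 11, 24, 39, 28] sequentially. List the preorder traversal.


Root = 4; build tree by BST insertion.
Preorder traversal: [4, 10, 5, 19, 11, 24, 39, 28]


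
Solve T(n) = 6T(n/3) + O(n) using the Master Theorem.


a=6, b=3, c=1. log_3(6)=1.631 > c=1. Case 1: O(n^log_b(a)) = O(n^1.631)
Complexity: O(n^1.631)


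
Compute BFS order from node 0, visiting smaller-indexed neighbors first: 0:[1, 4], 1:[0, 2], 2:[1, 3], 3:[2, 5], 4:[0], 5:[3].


BFS queue: start with [0]
Visit order: [0, 1, 4, 2, 3, 5]


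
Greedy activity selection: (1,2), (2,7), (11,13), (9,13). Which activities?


Greedy: pick earliest-ending, then skip overlaps.
Selected (3 activities): [(1, 2), (2, 7), (11, 13)]


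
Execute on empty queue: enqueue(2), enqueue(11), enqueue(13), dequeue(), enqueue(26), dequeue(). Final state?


enqueue(2) -> [2]
enqueue(11) -> [2, 11]
enqueue(13) -> [2, 11, 13]
dequeue() returns 2 -> [11, 13]
enqueue(26) -> [11, 13, 26]
dequeue() returns 11 -> [13, 26]
Final queue (front to back): [13, 26]


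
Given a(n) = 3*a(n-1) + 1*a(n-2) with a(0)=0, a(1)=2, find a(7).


Build bottom-up:
...a(5)=218, a(6)=720, a(7)=3*720+1*218=2378


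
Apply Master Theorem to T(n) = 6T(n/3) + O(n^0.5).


a=6, b=3, c=0.5. log_3(6)=1.631 > c=0.5. Case 1: O(n^log_b(a)) = O(n^1.631)
Complexity: O(n^1.631)


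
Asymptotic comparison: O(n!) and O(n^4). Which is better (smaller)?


quartic grows slower than factorial
O(n^4) is asymptotically smaller; O(n!) grows faster


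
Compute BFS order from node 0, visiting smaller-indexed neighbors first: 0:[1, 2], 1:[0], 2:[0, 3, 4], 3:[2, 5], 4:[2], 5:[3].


BFS queue: start with [0]
Visit order: [0, 1, 2, 3, 4, 5]


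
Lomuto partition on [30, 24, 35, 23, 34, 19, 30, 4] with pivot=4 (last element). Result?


Elements <= 4 go left of pivot.
Result: [4, 24, 35, 23, 34, 19, 30, 30], pivot at index 0


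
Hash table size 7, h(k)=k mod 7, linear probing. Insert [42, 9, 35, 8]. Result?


Insertions: 42->slot 0; 9->slot 2; 35->slot 1; 8->slot 3
Table: [42, 35, 9, 8, None, None, None]


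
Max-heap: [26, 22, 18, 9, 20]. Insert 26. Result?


Append 26: [26, 22, 18, 9, 20, 26]
Bubble up: swap idx 5(26) with idx 2(18)
Result: [26, 22, 26, 9, 20, 18]


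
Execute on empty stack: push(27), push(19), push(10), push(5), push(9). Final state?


push(27) -> [27]
push(19) -> [27, 19]
push(10) -> [27, 19, 10]
push(5) -> [27, 19, 10, 5]
push(9) -> [27, 19, 10, 5, 9]
Final stack (bottom to top): [27, 19, 10, 5, 9]


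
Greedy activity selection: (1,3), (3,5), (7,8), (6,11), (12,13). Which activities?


Greedy: pick earliest-ending, then skip overlaps.
Selected (4 activities): [(1, 3), (3, 5), (7, 8), (12, 13)]


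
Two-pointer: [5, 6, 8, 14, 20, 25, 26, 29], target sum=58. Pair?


Two pointers: lo=0, hi=7
No pair sums to 58


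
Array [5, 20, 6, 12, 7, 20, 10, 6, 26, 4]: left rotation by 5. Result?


Left rotate by 5: [20, 10, 6, 26, 4, 5, 20, 6, 12, 7]


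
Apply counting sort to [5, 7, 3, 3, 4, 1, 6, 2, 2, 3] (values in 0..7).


Count array: [0, 1, 2, 3, 1, 1, 1, 1]
Reconstruct: [1, 2, 2, 3, 3, 3, 4, 5, 6, 7]


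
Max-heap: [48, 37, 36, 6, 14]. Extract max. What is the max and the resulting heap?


Max = 48
Replace root with last, heapify down
Resulting heap: [37, 14, 36, 6]


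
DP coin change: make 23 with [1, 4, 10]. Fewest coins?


dp[0]=0; dp[i]=1+min(dp[i-c] for c in coins)
...dp[18]=3, dp[19]=4, dp[20]=2, dp[21]=3, dp[22]=4, dp[23]=5
Minimum coins for 23 = 5


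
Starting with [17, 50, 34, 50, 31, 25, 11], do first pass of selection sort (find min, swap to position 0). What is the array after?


After one pass: [11, 50, 34, 50, 31, 25, 17]


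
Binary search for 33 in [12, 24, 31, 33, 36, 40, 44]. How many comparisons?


Search for 33:
[0,6] mid=3 arr[3]=33
Total: 1 comparisons


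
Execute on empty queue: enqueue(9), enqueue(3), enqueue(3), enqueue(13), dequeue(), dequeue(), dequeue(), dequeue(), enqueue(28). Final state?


enqueue(9) -> [9]
enqueue(3) -> [9, 3]
enqueue(3) -> [9, 3, 3]
enqueue(13) -> [9, 3, 3, 13]
dequeue() returns 9 -> [3, 3, 13]
dequeue() returns 3 -> [3, 13]
dequeue() returns 3 -> [13]
dequeue() returns 13 -> []
enqueue(28) -> [28]
Final queue (front to back): [28]


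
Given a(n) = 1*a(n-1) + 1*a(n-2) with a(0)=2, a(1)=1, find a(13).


Build bottom-up:
...a(11)=199, a(12)=322, a(13)=1*322+1*199=521


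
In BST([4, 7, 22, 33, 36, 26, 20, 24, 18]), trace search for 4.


BST root = 4
Search for 4: compare at each node
Path: [4]


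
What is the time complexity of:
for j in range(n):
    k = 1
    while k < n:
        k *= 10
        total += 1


Per nesting level: O(n) * O(log n) = O(n log n)
Complexity: O(n log n)


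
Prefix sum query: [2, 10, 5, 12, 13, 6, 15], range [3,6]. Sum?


Prefix sums: [0, 2, 12, 17, 29, 42, 48, 63]
Sum[3..6] = prefix[7] - prefix[3] = 63 - 17 = 46


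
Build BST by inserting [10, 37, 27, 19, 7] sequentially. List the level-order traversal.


Root = 10; build tree by BST insertion.
Level-Order traversal: [10, 7, 37, 27, 19]


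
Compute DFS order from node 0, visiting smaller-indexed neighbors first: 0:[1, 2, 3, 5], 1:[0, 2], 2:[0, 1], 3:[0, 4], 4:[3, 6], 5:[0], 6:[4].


DFS stack-based: start with [0]
Visit order: [0, 1, 2, 3, 4, 6, 5]


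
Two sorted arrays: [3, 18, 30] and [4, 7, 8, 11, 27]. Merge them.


Compare heads, take smaller each step.
Merged: [3, 4, 7, 8, 11, 18, 27, 30]


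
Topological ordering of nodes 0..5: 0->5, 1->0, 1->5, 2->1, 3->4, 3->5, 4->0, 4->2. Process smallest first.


Kahn's algorithm, process smallest node first
Order: [3, 4, 2, 1, 0, 5]


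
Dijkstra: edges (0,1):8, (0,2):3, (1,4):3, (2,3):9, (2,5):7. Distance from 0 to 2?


Dijkstra from 0:
Distances: {0: 0, 1: 8, 2: 3, 3: 12, 4: 11, 5: 10}
Shortest distance to 2 = 3, path = [0, 2]


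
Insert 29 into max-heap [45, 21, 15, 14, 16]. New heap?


Append 29: [45, 21, 15, 14, 16, 29]
Bubble up: swap idx 5(29) with idx 2(15)
Result: [45, 21, 29, 14, 16, 15]


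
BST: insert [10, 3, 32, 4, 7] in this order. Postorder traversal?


Root = 10; build tree by BST insertion.
Postorder traversal: [7, 4, 3, 32, 10]


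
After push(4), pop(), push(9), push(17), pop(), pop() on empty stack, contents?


push(4) -> [4]
pop() returns 4 -> []
push(9) -> [9]
push(17) -> [9, 17]
pop() returns 17 -> [9]
pop() returns 9 -> []
Final stack (bottom to top): []


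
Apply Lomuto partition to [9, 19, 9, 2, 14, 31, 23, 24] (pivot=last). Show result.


Elements <= 24 go left of pivot.
Result: [9, 19, 9, 2, 14, 23, 24, 31], pivot at index 6


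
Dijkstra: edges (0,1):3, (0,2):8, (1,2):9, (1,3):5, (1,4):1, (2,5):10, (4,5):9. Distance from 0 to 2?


Dijkstra from 0:
Distances: {0: 0, 1: 3, 2: 8, 3: 8, 4: 4, 5: 13}
Shortest distance to 2 = 8, path = [0, 2]


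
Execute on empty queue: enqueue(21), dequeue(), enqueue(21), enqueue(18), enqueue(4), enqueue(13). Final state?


enqueue(21) -> [21]
dequeue() returns 21 -> []
enqueue(21) -> [21]
enqueue(18) -> [21, 18]
enqueue(4) -> [21, 18, 4]
enqueue(13) -> [21, 18, 4, 13]
Final queue (front to back): [21, 18, 4, 13]


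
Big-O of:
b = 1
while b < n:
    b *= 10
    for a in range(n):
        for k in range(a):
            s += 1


Per nesting level: O(log n) * O(n) * O(n) [triangular over a] = O(n^2 log n)
Complexity: O(n^2 log n)


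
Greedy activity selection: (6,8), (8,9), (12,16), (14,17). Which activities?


Greedy: pick earliest-ending, then skip overlaps.
Selected (3 activities): [(6, 8), (8, 9), (12, 16)]


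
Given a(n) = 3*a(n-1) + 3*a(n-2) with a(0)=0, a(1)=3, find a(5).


Build bottom-up:
...a(3)=36, a(4)=135, a(5)=3*135+3*36=513


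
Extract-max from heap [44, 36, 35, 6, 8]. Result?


Max = 44
Replace root with last, heapify down
Resulting heap: [36, 8, 35, 6]


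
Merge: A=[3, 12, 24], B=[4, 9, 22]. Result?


Compare heads, take smaller each step.
Merged: [3, 4, 9, 12, 22, 24]


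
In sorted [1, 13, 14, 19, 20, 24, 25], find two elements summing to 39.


Two pointers: lo=0, hi=6
Found pair: (14, 25) summing to 39


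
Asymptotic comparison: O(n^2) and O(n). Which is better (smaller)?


linear grows slower than quadratic
O(n) is asymptotically smaller; O(n^2) grows faster
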